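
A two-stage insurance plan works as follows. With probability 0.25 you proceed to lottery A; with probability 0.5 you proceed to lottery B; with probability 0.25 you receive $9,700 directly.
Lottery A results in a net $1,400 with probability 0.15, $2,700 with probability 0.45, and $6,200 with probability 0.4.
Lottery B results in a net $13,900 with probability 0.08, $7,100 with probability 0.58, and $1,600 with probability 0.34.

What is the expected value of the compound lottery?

$6,288.25

EV(A) = 0.15 × 1400 + 0.45 × 2700 + 0.4 × 6200 = 210 + 1215 + 2480 = 3905
EV(B) = 0.08 × 13900 + 0.58 × 7100 + 0.34 × 1600 = 1112 + 4118 + 544 = 5774
Branch C: 9700 (certain)
Overall = 0.25 × 3905 + 0.5 × 5774 + 0.25 × 9700 = 976.25 + 2887 + 2425 = 6288.25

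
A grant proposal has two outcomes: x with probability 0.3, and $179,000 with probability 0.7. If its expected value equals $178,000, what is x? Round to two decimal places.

x = $175,666.67

0.3·x + 0.7·179000 = 178000
0.3·x = 178000 − 125300 = 52700
x = 52700 / 0.3 = 175666.6667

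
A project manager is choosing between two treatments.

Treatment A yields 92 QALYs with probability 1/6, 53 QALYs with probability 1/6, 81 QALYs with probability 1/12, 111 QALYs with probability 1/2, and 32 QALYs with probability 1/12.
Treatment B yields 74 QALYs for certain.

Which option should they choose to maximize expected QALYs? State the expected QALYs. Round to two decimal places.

Treatment A = 1/6 × 92 + 1/6 × 53 + 1/12 × 81 + 1/2 × 111 + 1/12 × 32 = 15.3333 + 8.8333 + 6.75 + 55.5 + 2.6667 = 89.0833
Treatment B: 74 (certain)

Treatment A (89.08 QALYs)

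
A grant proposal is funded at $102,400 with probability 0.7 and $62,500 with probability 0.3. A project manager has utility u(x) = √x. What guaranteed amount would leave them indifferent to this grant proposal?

$89,401

E[u] = 0.7·√102400 + 0.3·√62500 = 0.7·320 + 0.3·250 = 299
CE = (299)² = 89401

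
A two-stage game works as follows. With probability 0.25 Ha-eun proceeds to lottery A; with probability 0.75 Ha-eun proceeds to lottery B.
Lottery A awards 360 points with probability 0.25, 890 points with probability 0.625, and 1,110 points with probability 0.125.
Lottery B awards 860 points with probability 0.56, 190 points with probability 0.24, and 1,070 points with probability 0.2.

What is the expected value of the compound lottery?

EV(A) = 0.25 × 360 + 0.625 × 890 + 0.125 × 1110 = 90 + 556.25 + 138.75 = 785
EV(B) = 0.56 × 860 + 0.24 × 190 + 0.2 × 1070 = 481.6 + 45.6 + 214 = 741.2
Overall = 0.25 × 785 + 0.75 × 741.2 = 196.25 + 555.9 = 752.15

752.15 points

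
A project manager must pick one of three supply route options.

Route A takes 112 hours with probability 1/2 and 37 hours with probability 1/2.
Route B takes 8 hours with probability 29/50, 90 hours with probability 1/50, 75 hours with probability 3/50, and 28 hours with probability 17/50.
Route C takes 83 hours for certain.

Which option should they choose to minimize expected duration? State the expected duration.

Route A = 1/2 × 112 + 1/2 × 37 = 56 + 18.5 = 74.5
Route B = 29/50 × 8 + 1/50 × 90 + 3/50 × 75 + 17/50 × 28 = 4.64 + 1.8 + 4.5 + 9.52 = 20.46
Route C: 83 (certain)

Route B (20.46 hours)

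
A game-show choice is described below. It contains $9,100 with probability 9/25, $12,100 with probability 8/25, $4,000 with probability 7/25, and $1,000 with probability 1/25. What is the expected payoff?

EV = 9/25 × 9100 + 8/25 × 12100 + 7/25 × 4000 + 1/25 × 1000 = 3276 + 3872 + 1120 + 40 = 8308

$8,308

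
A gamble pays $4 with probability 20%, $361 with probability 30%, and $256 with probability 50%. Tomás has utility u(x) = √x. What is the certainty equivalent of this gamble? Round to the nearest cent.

E[u] = 0.2·√4 + 0.3·√361 + 0.5·√256 = 0.2·2 + 0.3·19 + 0.5·16 = 14.1
CE = (14.1)² = 198.81

$198.81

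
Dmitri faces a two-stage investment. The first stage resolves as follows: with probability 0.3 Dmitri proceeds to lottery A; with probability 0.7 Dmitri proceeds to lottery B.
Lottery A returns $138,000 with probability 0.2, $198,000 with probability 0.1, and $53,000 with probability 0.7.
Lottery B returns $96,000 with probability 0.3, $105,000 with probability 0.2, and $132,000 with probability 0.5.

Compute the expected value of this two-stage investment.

EV(A) = 0.2 × 138000 + 0.1 × 198000 + 0.7 × 53000 = 27600 + 19800 + 37100 = 84500
EV(B) = 0.3 × 96000 + 0.2 × 105000 + 0.5 × 132000 = 28800 + 21000 + 66000 = 115800
Overall = 0.3 × 84500 + 0.7 × 115800 = 25350 + 81060 = 106410

$106,410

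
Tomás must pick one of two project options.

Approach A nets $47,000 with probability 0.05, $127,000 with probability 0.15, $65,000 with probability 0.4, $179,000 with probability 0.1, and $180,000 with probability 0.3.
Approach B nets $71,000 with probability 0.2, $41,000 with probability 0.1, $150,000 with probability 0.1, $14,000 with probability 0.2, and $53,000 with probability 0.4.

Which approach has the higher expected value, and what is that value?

Approach A ($119,300)

Approach A = 0.05 × 47000 + 0.15 × 127000 + 0.4 × 65000 + 0.1 × 179000 + 0.3 × 180000 = 2350 + 19050 + 26000 + 17900 + 54000 = 119300
Approach B = 0.2 × 71000 + 0.1 × 41000 + 0.1 × 150000 + 0.2 × 14000 + 0.4 × 53000 = 14200 + 4100 + 15000 + 2800 + 21200 = 57300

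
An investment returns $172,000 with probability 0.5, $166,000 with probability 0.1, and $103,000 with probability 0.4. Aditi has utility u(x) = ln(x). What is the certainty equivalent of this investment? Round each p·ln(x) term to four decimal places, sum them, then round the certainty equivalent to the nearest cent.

E[u] = 0.5·ln(172000) + 0.1·ln(166000) + 0.4·ln(103000) = 6.0276 + 1.2020 + 4.6170 = 11.8466
CE = e^11.8466 ≈ 139608.87

$139,608.87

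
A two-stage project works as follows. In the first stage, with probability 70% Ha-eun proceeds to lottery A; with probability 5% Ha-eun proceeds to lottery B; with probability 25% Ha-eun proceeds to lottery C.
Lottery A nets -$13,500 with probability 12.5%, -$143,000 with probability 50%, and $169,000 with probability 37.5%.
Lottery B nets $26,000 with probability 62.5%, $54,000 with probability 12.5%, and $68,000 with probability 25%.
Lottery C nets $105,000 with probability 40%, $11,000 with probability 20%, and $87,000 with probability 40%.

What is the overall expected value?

$14,881.25

EV(A) = 0.125 × (-13500) + 0.5 × (-143000) + 0.375 × 169000 = -1687.5 − 71500 + 63375 = -9812.5
EV(B) = 0.625 × 26000 + 0.125 × 54000 + 0.25 × 68000 = 16250 + 6750 + 17000 = 40000
EV(C) = 0.4 × 105000 + 0.2 × 11000 + 0.4 × 87000 = 42000 + 2200 + 34800 = 79000
Overall = 0.7 × (-9812.5) + 0.05 × 40000 + 0.25 × 79000 = -6868.75 + 2000 + 19750 = 14881.25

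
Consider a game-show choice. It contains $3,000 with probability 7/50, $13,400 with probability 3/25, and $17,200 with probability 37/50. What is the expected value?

$14,756

EV = 7/50 × 3000 + 3/25 × 13400 + 37/50 × 17200 = 420 + 1608 + 12728 = 14756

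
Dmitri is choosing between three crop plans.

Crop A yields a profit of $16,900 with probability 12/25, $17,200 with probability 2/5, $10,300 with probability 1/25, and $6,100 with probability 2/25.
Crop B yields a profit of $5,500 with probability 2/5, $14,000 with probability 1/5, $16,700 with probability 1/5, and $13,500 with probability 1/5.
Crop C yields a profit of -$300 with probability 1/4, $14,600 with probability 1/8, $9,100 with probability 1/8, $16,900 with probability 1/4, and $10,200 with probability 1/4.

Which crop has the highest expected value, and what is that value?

Crop A ($15,892)

Crop A = 12/25 × 16900 + 2/5 × 17200 + 1/25 × 10300 + 2/25 × 6100 = 8112 + 6880 + 412 + 488 = 15892
Crop B = 2/5 × 5500 + 1/5 × 14000 + 1/5 × 16700 + 1/5 × 13500 = 2200 + 2800 + 3340 + 2700 = 11040
Crop C = 1/4 × (-300) + 1/8 × 14600 + 1/8 × 9100 + 1/4 × 16900 + 1/4 × 10200 = -75 + 1825 + 1137.5 + 4225 + 2550 = 9662.5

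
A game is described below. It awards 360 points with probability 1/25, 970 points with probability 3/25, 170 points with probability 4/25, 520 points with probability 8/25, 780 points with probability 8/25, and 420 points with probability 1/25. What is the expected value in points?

EV = 1/25 × 360 + 3/25 × 970 + 4/25 × 170 + 8/25 × 520 + 8/25 × 780 + 1/25 × 420 = 14.4 + 116.4 + 27.2 + 166.4 + 249.6 + 16.8 = 590.8

590.8 points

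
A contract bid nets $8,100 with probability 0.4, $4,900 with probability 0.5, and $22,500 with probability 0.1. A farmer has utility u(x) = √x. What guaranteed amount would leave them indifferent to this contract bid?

E[u] = 0.4·√8100 + 0.5·√4900 + 0.1·√22500 = 0.4·90 + 0.5·70 + 0.1·150 = 86
CE = (86)² = 7396

$7,396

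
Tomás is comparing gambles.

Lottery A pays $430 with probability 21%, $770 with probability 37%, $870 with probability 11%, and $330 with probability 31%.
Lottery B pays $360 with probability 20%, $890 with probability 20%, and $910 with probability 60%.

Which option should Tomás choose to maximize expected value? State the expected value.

Lottery B ($796)

Lottery A = 0.21 × 430 + 0.37 × 770 + 0.11 × 870 + 0.31 × 330 = 90.3 + 284.9 + 95.7 + 102.3 = 573.2
Lottery B = 0.2 × 360 + 0.2 × 890 + 0.6 × 910 = 72 + 178 + 546 = 796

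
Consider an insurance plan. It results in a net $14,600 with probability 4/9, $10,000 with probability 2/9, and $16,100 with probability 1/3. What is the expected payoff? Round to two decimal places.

EV = 4/9 × 14600 + 2/9 × 10000 + 1/3 × 16100 = 6488.8889 + 2222.2222 + 5366.6667 = 14077.7778

$14,077.78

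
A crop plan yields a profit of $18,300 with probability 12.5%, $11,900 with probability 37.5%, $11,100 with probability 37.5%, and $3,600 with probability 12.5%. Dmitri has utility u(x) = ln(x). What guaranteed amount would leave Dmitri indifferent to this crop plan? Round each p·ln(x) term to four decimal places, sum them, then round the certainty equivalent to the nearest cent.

$10,535.44

E[u] = 0.125·ln(18300) + 0.375·ln(11900) + 0.375·ln(11100) + 0.125·ln(3600) = 1.2268 + 3.5191 + 3.4930 + 1.0236 = 9.2625
CE = e^9.2625 ≈ 10535.44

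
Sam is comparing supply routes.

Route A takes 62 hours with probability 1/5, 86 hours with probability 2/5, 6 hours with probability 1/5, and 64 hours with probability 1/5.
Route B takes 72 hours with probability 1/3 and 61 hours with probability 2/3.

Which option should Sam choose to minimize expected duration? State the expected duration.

Route A = 1/5 × 62 + 2/5 × 86 + 1/5 × 6 + 1/5 × 64 = 12.4 + 34.4 + 1.2 + 12.8 = 60.8
Route B = 1/3 × 72 + 2/3 × 61 = 24 + 40.6667 = 64.6667

Route A (60.8 hours)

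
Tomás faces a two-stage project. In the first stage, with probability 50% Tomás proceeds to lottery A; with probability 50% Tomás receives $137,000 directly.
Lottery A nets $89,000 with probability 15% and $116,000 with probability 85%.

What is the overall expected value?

EV(A) = 0.15 × 89000 + 0.85 × 116000 = 13350 + 98600 = 111950
Branch B: 137000 (certain)
Overall = 0.5 × 111950 + 0.5 × 137000 = 55975 + 68500 = 124475

$124,475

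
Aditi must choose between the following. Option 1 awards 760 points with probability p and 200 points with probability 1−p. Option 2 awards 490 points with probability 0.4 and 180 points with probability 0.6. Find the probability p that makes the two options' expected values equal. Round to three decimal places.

EV(Option 2) = 0.4 × 490 + 0.6 × 180 = 196 + 108 = 304
p·760 + (1−p)·200 = 304
560p + 200 = 304
p = (304 − 200) / 560

p = 0.186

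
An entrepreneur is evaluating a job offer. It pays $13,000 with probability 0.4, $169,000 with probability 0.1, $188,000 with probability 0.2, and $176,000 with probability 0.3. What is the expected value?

EV = 0.4 × 13000 + 0.1 × 169000 + 0.2 × 188000 + 0.3 × 176000 = 5200 + 16900 + 37600 + 52800 = 112500

$112,500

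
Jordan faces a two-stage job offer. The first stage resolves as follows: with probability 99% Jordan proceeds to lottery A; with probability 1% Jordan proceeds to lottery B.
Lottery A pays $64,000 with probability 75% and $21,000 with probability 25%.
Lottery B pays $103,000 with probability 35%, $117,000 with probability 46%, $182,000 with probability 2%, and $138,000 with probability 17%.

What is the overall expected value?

$53,887.20

EV(A) = 0.75 × 64000 + 0.25 × 21000 = 48000 + 5250 = 53250
EV(B) = 0.35 × 103000 + 0.46 × 117000 + 0.02 × 182000 + 0.17 × 138000 = 36050 + 53820 + 3640 + 23460 = 116970
Overall = 0.99 × 53250 + 0.01 × 116970 = 52717.5 + 1169.7 = 53887.2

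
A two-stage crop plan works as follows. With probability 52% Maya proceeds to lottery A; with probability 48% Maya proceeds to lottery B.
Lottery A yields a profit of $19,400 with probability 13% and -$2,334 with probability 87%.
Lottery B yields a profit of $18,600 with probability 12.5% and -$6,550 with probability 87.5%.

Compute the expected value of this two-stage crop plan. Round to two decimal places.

EV(A) = 0.13 × 19400 + 0.87 × (-2334) = 2522 − 2030.58 = 491.42
EV(B) = 0.125 × 18600 + 0.875 × (-6550) = 2325 − 5731.25 = -3406.25
Overall = 0.52 × 491.42 + 0.48 × (-3406.25) = 255.5384 − 1635 = -1379.4616

-$1,379.46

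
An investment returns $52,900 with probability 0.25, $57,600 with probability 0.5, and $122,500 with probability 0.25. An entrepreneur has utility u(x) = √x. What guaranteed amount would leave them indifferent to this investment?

E[u] = 0.25·√52900 + 0.5·√57600 + 0.25·√122500 = 0.25·230 + 0.5·240 + 0.25·350 = 265
CE = (265)² = 70225

$70,225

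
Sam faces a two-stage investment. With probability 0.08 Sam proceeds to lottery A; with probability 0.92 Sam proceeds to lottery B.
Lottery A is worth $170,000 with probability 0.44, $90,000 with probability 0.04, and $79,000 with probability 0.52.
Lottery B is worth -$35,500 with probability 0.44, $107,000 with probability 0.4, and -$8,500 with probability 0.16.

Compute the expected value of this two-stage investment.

$33,312.80

EV(A) = 0.44 × 170000 + 0.04 × 90000 + 0.52 × 79000 = 74800 + 3600 + 41080 = 119480
EV(B) = 0.44 × (-35500) + 0.4 × 107000 + 0.16 × (-8500) = -15620 + 42800 − 1360 = 25820
Overall = 0.08 × 119480 + 0.92 × 25820 = 9558.4 + 23754.4 = 33312.8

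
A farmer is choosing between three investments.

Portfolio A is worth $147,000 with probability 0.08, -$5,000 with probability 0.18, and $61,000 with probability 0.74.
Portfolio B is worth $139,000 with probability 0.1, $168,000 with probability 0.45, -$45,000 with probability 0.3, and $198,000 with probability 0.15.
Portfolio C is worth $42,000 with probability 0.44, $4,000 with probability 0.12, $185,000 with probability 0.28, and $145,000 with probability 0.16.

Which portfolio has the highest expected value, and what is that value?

Portfolio A = 0.08 × 147000 + 0.18 × (-5000) + 0.74 × 61000 = 11760 − 900 + 45140 = 56000
Portfolio B = 0.1 × 139000 + 0.45 × 168000 + 0.3 × (-45000) + 0.15 × 198000 = 13900 + 75600 − 13500 + 29700 = 105700
Portfolio C = 0.44 × 42000 + 0.12 × 4000 + 0.28 × 185000 + 0.16 × 145000 = 18480 + 480 + 51800 + 23200 = 93960

Portfolio B ($105,700)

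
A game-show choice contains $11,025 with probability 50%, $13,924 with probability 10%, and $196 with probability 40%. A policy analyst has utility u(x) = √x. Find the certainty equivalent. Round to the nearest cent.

$4,886.01

E[u] = 0.5·√11025 + 0.1·√13924 + 0.4·√196 = 0.5·105 + 0.1·118 + 0.4·14 = 69.9
CE = (69.9)² = 4886.01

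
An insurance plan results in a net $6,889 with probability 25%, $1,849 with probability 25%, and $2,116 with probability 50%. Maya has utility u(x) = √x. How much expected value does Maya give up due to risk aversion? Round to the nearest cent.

$272.25

E[u] = 0.25·√6889 + 0.25·√1849 + 0.5·√2116 = 0.25·83 + 0.25·43 + 0.5·46 = 54.5
CE = (54.5)² = 2970.25
Risk premium = EV − CE = 3242.5 − 2970.25 = 272.25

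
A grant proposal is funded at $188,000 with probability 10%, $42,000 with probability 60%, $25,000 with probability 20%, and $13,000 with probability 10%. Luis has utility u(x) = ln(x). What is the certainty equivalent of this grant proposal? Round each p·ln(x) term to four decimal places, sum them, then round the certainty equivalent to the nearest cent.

E[u] = 0.1·ln(188000) + 0.6·ln(42000) + 0.2·ln(25000) + 0.1·ln(13000) = 1.2144 + 6.3873 + 2.0253 + 0.9473 = 10.5743
CE = e^10.5743 ≈ 39116.51

$39,116.51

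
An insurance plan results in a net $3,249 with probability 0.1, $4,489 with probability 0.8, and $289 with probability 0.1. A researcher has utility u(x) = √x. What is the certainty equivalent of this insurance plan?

$3,721

E[u] = 0.1·√3249 + 0.8·√4489 + 0.1·√289 = 0.1·57 + 0.8·67 + 0.1·17 = 61
CE = (61)² = 3721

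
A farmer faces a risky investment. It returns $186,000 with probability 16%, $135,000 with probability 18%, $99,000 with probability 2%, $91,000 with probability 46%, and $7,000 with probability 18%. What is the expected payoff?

$99,160

EV = 0.16 × 186000 + 0.18 × 135000 + 0.02 × 99000 + 0.46 × 91000 + 0.18 × 7000 = 29760 + 24300 + 1980 + 41860 + 1260 = 99160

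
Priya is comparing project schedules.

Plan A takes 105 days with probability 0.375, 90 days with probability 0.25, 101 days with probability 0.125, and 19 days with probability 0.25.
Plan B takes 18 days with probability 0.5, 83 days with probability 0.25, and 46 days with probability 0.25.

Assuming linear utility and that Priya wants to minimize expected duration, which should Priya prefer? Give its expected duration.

Plan A = 0.375 × 105 + 0.25 × 90 + 0.125 × 101 + 0.25 × 19 = 39.375 + 22.5 + 12.625 + 4.75 = 79.25
Plan B = 0.5 × 18 + 0.25 × 83 + 0.25 × 46 = 9 + 20.75 + 11.5 = 41.25

Plan B (41.25 days)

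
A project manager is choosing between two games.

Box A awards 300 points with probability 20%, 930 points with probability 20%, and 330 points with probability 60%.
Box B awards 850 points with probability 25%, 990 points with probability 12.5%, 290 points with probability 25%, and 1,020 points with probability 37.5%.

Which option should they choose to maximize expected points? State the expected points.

Box B (791.25 points)

Box A = 0.2 × 300 + 0.2 × 930 + 0.6 × 330 = 60 + 186 + 198 = 444
Box B = 0.25 × 850 + 0.125 × 990 + 0.25 × 290 + 0.375 × 1020 = 212.5 + 123.75 + 72.5 + 382.5 = 791.25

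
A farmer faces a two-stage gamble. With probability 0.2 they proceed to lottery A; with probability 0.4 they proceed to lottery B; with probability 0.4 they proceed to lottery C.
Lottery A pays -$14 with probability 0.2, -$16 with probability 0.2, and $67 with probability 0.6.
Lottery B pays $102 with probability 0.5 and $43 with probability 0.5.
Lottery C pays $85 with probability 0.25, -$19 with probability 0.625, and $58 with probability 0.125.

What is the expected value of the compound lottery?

EV(A) = 0.2 × (-14) + 0.2 × (-16) + 0.6 × 67 = -2.8 − 3.2 + 40.2 = 34.2
EV(B) = 0.5 × 102 + 0.5 × 43 = 51 + 21.5 = 72.5
EV(C) = 0.25 × 85 + 0.625 × (-19) + 0.125 × 58 = 21.25 − 11.875 + 7.25 = 16.625
Overall = 0.2 × 34.2 + 0.4 × 72.5 + 0.4 × 16.625 = 6.84 + 29 + 6.65 = 42.49

$42.49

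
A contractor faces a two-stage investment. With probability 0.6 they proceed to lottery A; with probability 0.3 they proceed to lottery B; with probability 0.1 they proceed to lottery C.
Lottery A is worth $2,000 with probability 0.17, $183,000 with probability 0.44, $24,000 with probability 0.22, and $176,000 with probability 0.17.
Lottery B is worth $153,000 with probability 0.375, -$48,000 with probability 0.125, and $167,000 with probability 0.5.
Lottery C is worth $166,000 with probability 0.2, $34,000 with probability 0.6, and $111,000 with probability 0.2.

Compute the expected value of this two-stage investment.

EV(A) = 0.17 × 2000 + 0.44 × 183000 + 0.22 × 24000 + 0.17 × 176000 = 340 + 80520 + 5280 + 29920 = 116060
EV(B) = 0.375 × 153000 + 0.125 × (-48000) + 0.5 × 167000 = 57375 − 6000 + 83500 = 134875
EV(C) = 0.2 × 166000 + 0.6 × 34000 + 0.2 × 111000 = 33200 + 20400 + 22200 = 75800
Overall = 0.6 × 116060 + 0.3 × 134875 + 0.1 × 75800 = 69636 + 40462.5 + 7580 = 117678.5

$117,678.50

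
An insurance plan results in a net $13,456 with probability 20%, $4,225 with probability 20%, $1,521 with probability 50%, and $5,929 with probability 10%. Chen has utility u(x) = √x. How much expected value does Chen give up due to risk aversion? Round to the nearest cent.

E[u] = 0.2·√13456 + 0.2·√4225 + 0.5·√1521 + 0.1·√5929 = 0.2·116 + 0.2·65 + 0.5·39 + 0.1·77 = 63.4
CE = (63.4)² = 4019.56
Risk premium = EV − CE = 4889.6 − 4019.56 = 870.04

$870.04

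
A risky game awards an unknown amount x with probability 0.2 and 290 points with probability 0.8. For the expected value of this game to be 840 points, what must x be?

0.2·x + 0.8·290 = 840
0.2·x = 840 − 232 = 608
x = 608 / 0.2 = 3040

x = 3,040 points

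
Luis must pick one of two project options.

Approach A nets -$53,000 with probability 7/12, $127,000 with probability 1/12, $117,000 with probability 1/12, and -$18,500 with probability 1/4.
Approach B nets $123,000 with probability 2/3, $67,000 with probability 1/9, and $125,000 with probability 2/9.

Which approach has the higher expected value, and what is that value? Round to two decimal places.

Approach A = 7/12 × (-53000) + 1/12 × 127000 + 1/12 × 117000 + 1/4 × (-18500) = -30916.6667 + 10583.3333 + 9750 − 4625 = -15208.3333
Approach B = 2/3 × 123000 + 1/9 × 67000 + 2/9 × 125000 = 82000 + 7444.4444 + 27777.7778 = 117222.2222

Approach B ($117,222.22)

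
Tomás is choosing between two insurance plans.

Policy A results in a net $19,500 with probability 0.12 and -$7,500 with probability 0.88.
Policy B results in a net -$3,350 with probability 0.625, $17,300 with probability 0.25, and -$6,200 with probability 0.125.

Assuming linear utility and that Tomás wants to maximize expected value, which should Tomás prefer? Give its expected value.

Policy A = 0.12 × 19500 + 0.88 × (-7500) = 2340 − 6600 = -4260
Policy B = 0.625 × (-3350) + 0.25 × 17300 + 0.125 × (-6200) = -2093.75 + 4325 − 775 = 1456.25

Policy B ($1,456.25)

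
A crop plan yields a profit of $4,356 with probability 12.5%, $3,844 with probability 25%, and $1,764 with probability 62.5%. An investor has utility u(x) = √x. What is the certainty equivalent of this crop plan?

E[u] = 0.125·√4356 + 0.25·√3844 + 0.625·√1764 = 0.125·66 + 0.25·62 + 0.625·42 = 50
CE = (50)² = 2500

$2,500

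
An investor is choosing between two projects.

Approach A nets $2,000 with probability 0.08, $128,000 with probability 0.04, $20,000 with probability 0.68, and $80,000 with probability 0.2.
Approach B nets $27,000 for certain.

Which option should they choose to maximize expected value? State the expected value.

Approach A ($34,880)

Approach A = 0.08 × 2000 + 0.04 × 128000 + 0.68 × 20000 + 0.2 × 80000 = 160 + 5120 + 13600 + 16000 = 34880
Approach B: 27000 (certain)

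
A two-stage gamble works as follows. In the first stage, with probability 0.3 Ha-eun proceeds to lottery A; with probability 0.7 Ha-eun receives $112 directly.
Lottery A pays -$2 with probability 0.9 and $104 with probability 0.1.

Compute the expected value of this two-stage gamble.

EV(A) = 0.9 × (-2) + 0.1 × 104 = -1.8 + 10.4 = 8.6
Branch B: 112 (certain)
Overall = 0.3 × 8.6 + 0.7 × 112 = 2.58 + 78.4 = 80.98

$80.98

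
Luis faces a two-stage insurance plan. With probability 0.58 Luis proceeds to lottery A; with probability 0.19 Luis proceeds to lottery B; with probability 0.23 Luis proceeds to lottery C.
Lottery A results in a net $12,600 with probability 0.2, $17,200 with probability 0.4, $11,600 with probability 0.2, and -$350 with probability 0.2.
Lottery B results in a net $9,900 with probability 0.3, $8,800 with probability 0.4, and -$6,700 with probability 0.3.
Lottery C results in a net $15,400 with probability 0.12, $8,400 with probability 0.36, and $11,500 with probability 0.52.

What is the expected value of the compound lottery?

$10,104.16

EV(A) = 0.2 × 12600 + 0.4 × 17200 + 0.2 × 11600 + 0.2 × (-350) = 2520 + 6880 + 2320 − 70 = 11650
EV(B) = 0.3 × 9900 + 0.4 × 8800 + 0.3 × (-6700) = 2970 + 3520 − 2010 = 4480
EV(C) = 0.12 × 15400 + 0.36 × 8400 + 0.52 × 11500 = 1848 + 3024 + 5980 = 10852
Overall = 0.58 × 11650 + 0.19 × 4480 + 0.23 × 10852 = 6757 + 851.2 + 2495.96 = 10104.16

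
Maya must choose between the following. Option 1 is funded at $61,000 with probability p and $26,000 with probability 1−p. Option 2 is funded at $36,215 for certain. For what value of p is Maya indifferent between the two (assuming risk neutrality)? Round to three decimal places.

p = 0.292

p·61000 + (1−p)·26000 = 36215
35000p + 26000 = 36215
p = (36215 − 26000) / 35000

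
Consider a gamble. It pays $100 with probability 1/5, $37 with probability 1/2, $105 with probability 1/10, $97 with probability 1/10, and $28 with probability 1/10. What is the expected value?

EV = 1/5 × 100 + 1/2 × 37 + 1/10 × 105 + 1/10 × 97 + 1/10 × 28 = 20 + 18.5 + 10.5 + 9.7 + 2.8 = 61.5

$61.50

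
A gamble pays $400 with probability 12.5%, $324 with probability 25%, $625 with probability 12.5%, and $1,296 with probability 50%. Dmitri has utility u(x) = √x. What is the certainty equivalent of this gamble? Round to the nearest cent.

$791.02

E[u] = 0.125·√400 + 0.25·√324 + 0.125·√625 + 0.5·√1296 = 0.125·20 + 0.25·18 + 0.125·25 + 0.5·36 = 28.125
CE = (28.125)² = 791.015625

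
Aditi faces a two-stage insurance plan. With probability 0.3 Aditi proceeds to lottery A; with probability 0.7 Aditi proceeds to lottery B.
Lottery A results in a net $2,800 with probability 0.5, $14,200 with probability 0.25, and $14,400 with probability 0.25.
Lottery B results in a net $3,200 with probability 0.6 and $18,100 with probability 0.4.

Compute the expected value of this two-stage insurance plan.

$8,977

EV(A) = 0.5 × 2800 + 0.25 × 14200 + 0.25 × 14400 = 1400 + 3550 + 3600 = 8550
EV(B) = 0.6 × 3200 + 0.4 × 18100 = 1920 + 7240 = 9160
Overall = 0.3 × 8550 + 0.7 × 9160 = 2565 + 6412 = 8977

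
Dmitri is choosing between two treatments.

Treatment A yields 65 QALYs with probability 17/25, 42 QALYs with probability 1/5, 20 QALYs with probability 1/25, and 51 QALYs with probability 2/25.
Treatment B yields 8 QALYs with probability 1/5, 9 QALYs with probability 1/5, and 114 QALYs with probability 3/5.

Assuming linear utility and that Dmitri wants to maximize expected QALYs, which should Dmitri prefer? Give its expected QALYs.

Treatment B (71.8 QALYs)

Treatment A = 17/25 × 65 + 1/5 × 42 + 1/25 × 20 + 2/25 × 51 = 44.2 + 8.4 + 0.8 + 4.08 = 57.48
Treatment B = 1/5 × 8 + 1/5 × 9 + 3/5 × 114 = 1.6 + 1.8 + 68.4 = 71.8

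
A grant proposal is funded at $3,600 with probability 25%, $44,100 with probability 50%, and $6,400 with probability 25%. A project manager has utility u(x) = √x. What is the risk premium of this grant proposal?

E[u] = 0.25·√3600 + 0.5·√44100 + 0.25·√6400 = 0.25·60 + 0.5·210 + 0.25·80 = 140
CE = (140)² = 19600
Risk premium = EV − CE = 24550 − 19600 = 4950

$4,950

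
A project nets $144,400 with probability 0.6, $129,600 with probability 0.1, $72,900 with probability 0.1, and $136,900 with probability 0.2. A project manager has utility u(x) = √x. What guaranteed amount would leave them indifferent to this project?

$133,225

E[u] = 0.6·√144400 + 0.1·√129600 + 0.1·√72900 + 0.2·√136900 = 0.6·380 + 0.1·360 + 0.1·270 + 0.2·370 = 365
CE = (365)² = 133225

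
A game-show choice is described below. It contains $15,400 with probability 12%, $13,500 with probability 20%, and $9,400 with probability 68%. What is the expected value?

EV = 0.12 × 15400 + 0.2 × 13500 + 0.68 × 9400 = 1848 + 2700 + 6392 = 10940

$10,940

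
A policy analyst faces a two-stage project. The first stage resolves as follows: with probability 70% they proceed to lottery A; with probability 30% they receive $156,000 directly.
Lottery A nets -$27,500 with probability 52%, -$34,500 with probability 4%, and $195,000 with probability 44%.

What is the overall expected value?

EV(A) = 0.52 × (-27500) + 0.04 × (-34500) + 0.44 × 195000 = -14300 − 1380 + 85800 = 70120
Branch B: 156000 (certain)
Overall = 0.7 × 70120 + 0.3 × 156000 = 49084 + 46800 = 95884

$95,884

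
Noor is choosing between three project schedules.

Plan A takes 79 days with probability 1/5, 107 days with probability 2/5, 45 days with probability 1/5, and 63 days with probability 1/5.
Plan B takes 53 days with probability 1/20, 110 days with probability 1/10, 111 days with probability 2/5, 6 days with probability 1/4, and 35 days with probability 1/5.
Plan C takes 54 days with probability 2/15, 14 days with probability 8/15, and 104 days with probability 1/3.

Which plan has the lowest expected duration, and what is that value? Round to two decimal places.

Plan A = 1/5 × 79 + 2/5 × 107 + 1/5 × 45 + 1/5 × 63 = 15.8 + 42.8 + 9 + 12.6 = 80.2
Plan B = 1/20 × 53 + 1/10 × 110 + 2/5 × 111 + 1/4 × 6 + 1/5 × 35 = 2.65 + 11 + 44.4 + 1.5 + 7 = 66.55
Plan C = 2/15 × 54 + 8/15 × 14 + 1/3 × 104 = 7.2 + 7.4667 + 34.6667 = 49.3333

Plan C (49.33 days)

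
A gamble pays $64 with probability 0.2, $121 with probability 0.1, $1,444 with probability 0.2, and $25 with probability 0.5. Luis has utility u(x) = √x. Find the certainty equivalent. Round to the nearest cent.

E[u] = 0.2·√64 + 0.1·√121 + 0.2·√1444 + 0.5·√25 = 0.2·8 + 0.1·11 + 0.2·38 + 0.5·5 = 12.8
CE = (12.8)² = 163.84

$163.84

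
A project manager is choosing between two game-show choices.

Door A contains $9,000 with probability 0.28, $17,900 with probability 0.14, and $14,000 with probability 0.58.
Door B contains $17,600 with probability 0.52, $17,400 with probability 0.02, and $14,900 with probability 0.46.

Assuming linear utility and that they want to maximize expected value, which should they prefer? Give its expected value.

Door A = 0.28 × 9000 + 0.14 × 17900 + 0.58 × 14000 = 2520 + 2506 + 8120 = 13146
Door B = 0.52 × 17600 + 0.02 × 17400 + 0.46 × 14900 = 9152 + 348 + 6854 = 16354

Door B ($16,354)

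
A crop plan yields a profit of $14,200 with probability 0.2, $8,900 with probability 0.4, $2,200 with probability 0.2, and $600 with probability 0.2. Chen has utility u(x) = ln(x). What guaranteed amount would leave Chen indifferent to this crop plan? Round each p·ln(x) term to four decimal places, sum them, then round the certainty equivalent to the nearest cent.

E[u] = 0.2·ln(14200) + 0.4·ln(8900) + 0.2·ln(2200) + 0.2·ln(600) = 1.9122 + 3.6375 + 1.5392 + 1.2794 = 8.3683
CE = e^8.3683 ≈ 4308.31

$4,308.31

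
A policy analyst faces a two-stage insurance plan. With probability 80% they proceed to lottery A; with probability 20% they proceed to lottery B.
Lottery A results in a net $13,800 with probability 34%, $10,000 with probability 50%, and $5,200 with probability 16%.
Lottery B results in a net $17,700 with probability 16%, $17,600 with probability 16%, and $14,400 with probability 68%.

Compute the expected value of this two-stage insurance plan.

$11,507.20

EV(A) = 0.34 × 13800 + 0.5 × 10000 + 0.16 × 5200 = 4692 + 5000 + 832 = 10524
EV(B) = 0.16 × 17700 + 0.16 × 17600 + 0.68 × 14400 = 2832 + 2816 + 9792 = 15440
Overall = 0.8 × 10524 + 0.2 × 15440 = 8419.2 + 3088 = 11507.2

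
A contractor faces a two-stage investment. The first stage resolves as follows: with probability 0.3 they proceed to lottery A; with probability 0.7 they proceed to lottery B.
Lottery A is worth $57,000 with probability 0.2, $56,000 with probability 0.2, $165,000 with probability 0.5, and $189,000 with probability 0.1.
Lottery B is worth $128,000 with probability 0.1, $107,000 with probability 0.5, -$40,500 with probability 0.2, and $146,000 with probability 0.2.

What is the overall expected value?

$98,380

EV(A) = 0.2 × 57000 + 0.2 × 56000 + 0.5 × 165000 + 0.1 × 189000 = 11400 + 11200 + 82500 + 18900 = 124000
EV(B) = 0.1 × 128000 + 0.5 × 107000 + 0.2 × (-40500) + 0.2 × 146000 = 12800 + 53500 − 8100 + 29200 = 87400
Overall = 0.3 × 124000 + 0.7 × 87400 = 37200 + 61180 = 98380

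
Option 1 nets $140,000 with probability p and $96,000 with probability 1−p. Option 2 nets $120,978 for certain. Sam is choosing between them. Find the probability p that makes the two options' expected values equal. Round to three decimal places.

p·140000 + (1−p)·96000 = 120978
44000p + 96000 = 120978
p = (120978 − 96000) / 44000

p = 0.568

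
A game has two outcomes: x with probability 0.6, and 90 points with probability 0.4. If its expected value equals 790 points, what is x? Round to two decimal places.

x = 1256.67 points

0.6·x + 0.4·90 = 790
0.6·x = 790 − 36 = 754
x = 754 / 0.6 = 1256.6667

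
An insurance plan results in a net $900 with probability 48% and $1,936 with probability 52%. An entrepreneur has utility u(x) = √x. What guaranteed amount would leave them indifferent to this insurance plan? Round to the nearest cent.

E[u] = 0.48·√900 + 0.52·√1936 = 0.48·30 + 0.52·44 = 37.28
CE = (37.28)² = 1389.7984

$1,389.80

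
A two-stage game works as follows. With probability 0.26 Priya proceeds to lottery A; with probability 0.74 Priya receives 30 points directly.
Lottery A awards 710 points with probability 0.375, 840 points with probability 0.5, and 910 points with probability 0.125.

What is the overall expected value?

EV(A) = 0.375 × 710 + 0.5 × 840 + 0.125 × 910 = 266.25 + 420 + 113.75 = 800
Branch B: 30 (certain)
Overall = 0.26 × 800 + 0.74 × 30 = 208 + 22.2 = 230.2

230.2 points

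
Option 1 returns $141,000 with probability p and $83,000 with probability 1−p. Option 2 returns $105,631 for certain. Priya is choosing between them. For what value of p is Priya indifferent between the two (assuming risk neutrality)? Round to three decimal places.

p = 0.390

p·141000 + (1−p)·83000 = 105631
58000p + 83000 = 105631
p = (105631 − 83000) / 58000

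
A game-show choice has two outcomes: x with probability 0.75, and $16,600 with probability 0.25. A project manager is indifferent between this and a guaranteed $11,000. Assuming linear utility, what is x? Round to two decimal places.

x = $9,133.33

0.75·x + 0.25·16600 = 11000
0.75·x = 11000 − 4150 = 6850
x = 6850 / 0.75 = 9133.3333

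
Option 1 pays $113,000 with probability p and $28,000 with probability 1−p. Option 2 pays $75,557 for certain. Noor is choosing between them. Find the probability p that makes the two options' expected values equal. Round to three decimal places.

p = 0.559

p·113000 + (1−p)·28000 = 75557
85000p + 28000 = 75557
p = (75557 − 28000) / 85000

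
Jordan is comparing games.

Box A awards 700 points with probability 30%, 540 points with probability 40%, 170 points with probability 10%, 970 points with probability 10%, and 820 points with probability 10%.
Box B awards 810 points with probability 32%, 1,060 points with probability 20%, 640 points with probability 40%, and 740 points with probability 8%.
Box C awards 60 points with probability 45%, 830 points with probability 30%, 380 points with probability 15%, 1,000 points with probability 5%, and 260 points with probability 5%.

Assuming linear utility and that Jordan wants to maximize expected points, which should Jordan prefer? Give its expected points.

Box B (786.4 points)

Box A = 0.3 × 700 + 0.4 × 540 + 0.1 × 170 + 0.1 × 970 + 0.1 × 820 = 210 + 216 + 17 + 97 + 82 = 622
Box B = 0.32 × 810 + 0.2 × 1060 + 0.4 × 640 + 0.08 × 740 = 259.2 + 212 + 256 + 59.2 = 786.4
Box C = 0.45 × 60 + 0.3 × 830 + 0.15 × 380 + 0.05 × 1000 + 0.05 × 260 = 27 + 249 + 57 + 50 + 13 = 396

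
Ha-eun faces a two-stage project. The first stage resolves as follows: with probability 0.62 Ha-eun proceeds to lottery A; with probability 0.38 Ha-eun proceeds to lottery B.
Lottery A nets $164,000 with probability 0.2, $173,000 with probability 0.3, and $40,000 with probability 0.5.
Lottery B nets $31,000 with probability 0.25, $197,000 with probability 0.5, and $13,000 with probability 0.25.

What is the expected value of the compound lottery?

$106,524

EV(A) = 0.2 × 164000 + 0.3 × 173000 + 0.5 × 40000 = 32800 + 51900 + 20000 = 104700
EV(B) = 0.25 × 31000 + 0.5 × 197000 + 0.25 × 13000 = 7750 + 98500 + 3250 = 109500
Overall = 0.62 × 104700 + 0.38 × 109500 = 64914 + 41610 = 106524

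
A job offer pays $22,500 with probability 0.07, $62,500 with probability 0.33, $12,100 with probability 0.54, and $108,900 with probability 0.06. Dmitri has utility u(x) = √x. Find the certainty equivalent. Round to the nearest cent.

$29,652.84

E[u] = 0.07·√22500 + 0.33·√62500 + 0.54·√12100 + 0.06·√108900 = 0.07·150 + 0.33·250 + 0.54·110 + 0.06·330 = 172.2
CE = (172.2)² = 29652.84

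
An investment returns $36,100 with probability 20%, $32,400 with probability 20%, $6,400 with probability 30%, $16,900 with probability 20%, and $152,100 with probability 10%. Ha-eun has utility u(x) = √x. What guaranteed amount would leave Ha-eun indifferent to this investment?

$26,569

E[u] = 0.2·√36100 + 0.2·√32400 + 0.3·√6400 + 0.2·√16900 + 0.1·√152100 = 0.2·190 + 0.2·180 + 0.3·80 + 0.2·130 + 0.1·390 = 163
CE = (163)² = 26569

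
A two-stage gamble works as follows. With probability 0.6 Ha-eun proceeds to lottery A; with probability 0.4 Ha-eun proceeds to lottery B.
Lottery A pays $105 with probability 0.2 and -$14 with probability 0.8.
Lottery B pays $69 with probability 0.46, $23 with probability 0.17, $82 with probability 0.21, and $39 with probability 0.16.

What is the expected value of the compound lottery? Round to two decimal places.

$29.52

EV(A) = 0.2 × 105 + 0.8 × (-14) = 21 − 11.2 = 9.8
EV(B) = 0.46 × 69 + 0.17 × 23 + 0.21 × 82 + 0.16 × 39 = 31.74 + 3.91 + 17.22 + 6.24 = 59.11
Overall = 0.6 × 9.8 + 0.4 × 59.11 = 5.88 + 23.644 = 29.524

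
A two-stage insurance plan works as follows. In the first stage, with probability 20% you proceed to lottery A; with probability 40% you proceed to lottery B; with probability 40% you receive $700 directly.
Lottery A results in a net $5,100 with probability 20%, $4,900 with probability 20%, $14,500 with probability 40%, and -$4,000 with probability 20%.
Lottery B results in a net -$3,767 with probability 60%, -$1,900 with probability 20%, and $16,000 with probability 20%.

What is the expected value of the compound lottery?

EV(A) = 0.2 × 5100 + 0.2 × 4900 + 0.4 × 14500 + 0.2 × (-4000) = 1020 + 980 + 5800 − 800 = 7000
EV(B) = 0.6 × (-3767) + 0.2 × (-1900) + 0.2 × 16000 = -2260.2 − 380 + 3200 = 559.8
Branch C: 700 (certain)
Overall = 0.2 × 7000 + 0.4 × 559.8 + 0.4 × 700 = 1400 + 223.92 + 280 = 1903.92

$1,903.92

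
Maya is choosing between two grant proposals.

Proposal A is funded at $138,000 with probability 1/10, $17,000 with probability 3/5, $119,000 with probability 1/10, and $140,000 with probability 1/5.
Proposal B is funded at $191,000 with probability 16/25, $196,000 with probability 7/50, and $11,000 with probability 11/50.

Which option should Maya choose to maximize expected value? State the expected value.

Proposal B ($152,100)

Proposal A = 1/10 × 138000 + 3/5 × 17000 + 1/10 × 119000 + 1/5 × 140000 = 13800 + 10200 + 11900 + 28000 = 63900
Proposal B = 16/25 × 191000 + 7/50 × 196000 + 11/50 × 11000 = 122240 + 27440 + 2420 = 152100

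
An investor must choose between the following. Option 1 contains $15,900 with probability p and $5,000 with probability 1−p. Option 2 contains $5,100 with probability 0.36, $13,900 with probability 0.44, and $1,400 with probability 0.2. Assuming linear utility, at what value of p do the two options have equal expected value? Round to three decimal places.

p = 0.297

EV(Option 2) = 0.36 × 5100 + 0.44 × 13900 + 0.2 × 1400 = 1836 + 6116 + 280 = 8232
p·15900 + (1−p)·5000 = 8232
10900p + 5000 = 8232
p = (8232 − 5000) / 10900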